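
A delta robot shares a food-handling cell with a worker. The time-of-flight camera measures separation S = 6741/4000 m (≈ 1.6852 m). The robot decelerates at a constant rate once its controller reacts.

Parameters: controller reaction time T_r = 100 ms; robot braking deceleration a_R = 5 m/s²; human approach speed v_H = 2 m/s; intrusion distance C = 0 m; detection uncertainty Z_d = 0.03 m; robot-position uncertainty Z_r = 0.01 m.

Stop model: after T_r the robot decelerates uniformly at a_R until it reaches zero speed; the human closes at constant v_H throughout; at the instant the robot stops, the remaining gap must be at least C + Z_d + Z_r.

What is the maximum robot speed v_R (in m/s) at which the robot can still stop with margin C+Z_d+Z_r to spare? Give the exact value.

v_R_max = 41/20 m/s = 2.0500 m/s

collect terms ⇒ (1/10)·v_R² + (1/2)·v_R + (-5781/4000) = 0
  disc = (1/2)² − 4·(1/10)·(-5781/4000) = 8281/10000 ; √disc = 91/100
  v_R = (−(1/2) + 91/100) / (2·(1/10)) = 41/20 m/s
check:
T_s = v_R/a_R = (41/20)/5 = 0.4100 s
robot in T_r: 2.0500·0.1000 = 0.2050 m
robot under decel: 2.0500²/(2·5.0000) = 0.4203 m
human closes 2.0000·0.5100 = 1.0200 m
residual clearance needed = 0.0000+0.0300+0.0100 = 0.0400 m
sum ≈ 0.2050+0.4203+1.0200+0.0400 ≈ 1.6852 m = S ✓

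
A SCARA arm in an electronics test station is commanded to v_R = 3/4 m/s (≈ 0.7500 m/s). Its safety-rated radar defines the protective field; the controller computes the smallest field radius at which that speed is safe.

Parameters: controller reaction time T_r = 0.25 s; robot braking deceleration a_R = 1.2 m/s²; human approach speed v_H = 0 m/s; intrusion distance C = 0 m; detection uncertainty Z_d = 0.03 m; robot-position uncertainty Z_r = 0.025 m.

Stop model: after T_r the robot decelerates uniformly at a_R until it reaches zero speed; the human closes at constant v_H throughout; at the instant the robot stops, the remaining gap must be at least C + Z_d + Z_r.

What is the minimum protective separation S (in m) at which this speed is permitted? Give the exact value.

S_min = 763/1600 m = 0.4769 m

stop time T_s = (3/4)/(6/5) = 0.6250 s
robot covers v_R·T_r = 0.7500·0.2500 = 0.1875 m before braking
braking distance = 0.7500²/(2·1.2000) = 0.2344 m
person approaches 0.0000·(0.2500+0.6250) = 0.0000 m
C+Z_d+Z_r = 0.0000+0.0300+0.0250 = 0.0550 m
S_min ≈ 0.1875+0.2344+0.0000+0.0550  ⇒  S_min = 763/1600 m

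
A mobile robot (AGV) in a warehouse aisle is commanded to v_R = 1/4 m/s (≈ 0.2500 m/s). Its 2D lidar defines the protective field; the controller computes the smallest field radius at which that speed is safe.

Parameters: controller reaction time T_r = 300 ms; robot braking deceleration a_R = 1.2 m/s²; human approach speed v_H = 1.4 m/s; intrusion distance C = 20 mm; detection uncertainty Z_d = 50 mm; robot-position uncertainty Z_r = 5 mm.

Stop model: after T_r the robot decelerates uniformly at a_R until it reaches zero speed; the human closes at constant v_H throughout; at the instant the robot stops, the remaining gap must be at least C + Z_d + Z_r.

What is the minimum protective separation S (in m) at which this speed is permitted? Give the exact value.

braking lasts T_s = (1/4)/(6/5) = 0.2083 s
robot covers v_R·T_r = 0.2500·0.3000 = 0.0750 m before braking
braking distance = 0.2500²/(2·1.2000) = 0.0260 m
human closes 1.4000·0.5083 = 0.7117 m
residual clearance needed = 0.0200+0.0500+0.0050 = 0.0750 m
S_min ≈ 0.0750+0.0260+0.7117+0.0750  ⇒  S_min = 4261/4800 m

S_min = 4261/4800 m = 0.8877 m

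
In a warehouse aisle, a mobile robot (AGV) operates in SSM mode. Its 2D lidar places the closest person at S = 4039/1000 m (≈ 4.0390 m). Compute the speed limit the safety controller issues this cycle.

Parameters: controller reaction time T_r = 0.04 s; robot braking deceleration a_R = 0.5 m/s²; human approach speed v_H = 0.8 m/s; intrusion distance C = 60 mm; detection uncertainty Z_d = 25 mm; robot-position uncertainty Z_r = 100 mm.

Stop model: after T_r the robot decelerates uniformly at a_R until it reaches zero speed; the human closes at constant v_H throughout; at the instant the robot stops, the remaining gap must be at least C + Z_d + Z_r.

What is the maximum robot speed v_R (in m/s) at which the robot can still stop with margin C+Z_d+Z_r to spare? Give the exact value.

at the boundary: (1)·v² + (41/25)·v + (-1911/500) = 0
  disc = (41/25)² − 4·(1)·(-1911/500) = 11236/625 ; √disc = 106/25
  v_R = (−(41/25) + 106/25) / (2·(1)) = 13/10 m/s
check:
T_s = v_R/a_R = (13/10)/(1/2) = 2.6000 s
robot in T_r: 1.3000·0.0400 = 0.0520 m
braking distance = 1.3000²/(2·0.5000) = 1.6900 m
human over T_r+T_s: 0.8000·(0.0400+2.6000) = 2.1120 m
residual clearance needed = 0.0600+0.0250+0.1000 = 0.1850 m
sum ≈ 0.0520+1.6900+2.1120+0.1850 ≈ 4.0390 m = S ✓

v_R_max = 13/10 m/s = 1.3000 m/s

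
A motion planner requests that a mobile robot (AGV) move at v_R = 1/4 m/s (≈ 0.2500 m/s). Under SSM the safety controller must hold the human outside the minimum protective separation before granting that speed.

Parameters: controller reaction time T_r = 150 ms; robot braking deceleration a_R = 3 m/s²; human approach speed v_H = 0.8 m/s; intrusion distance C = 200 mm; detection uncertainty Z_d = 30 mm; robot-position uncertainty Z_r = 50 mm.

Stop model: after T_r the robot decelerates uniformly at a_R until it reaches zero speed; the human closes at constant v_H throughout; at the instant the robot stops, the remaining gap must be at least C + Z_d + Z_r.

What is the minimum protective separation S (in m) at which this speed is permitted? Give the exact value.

S_min = 247/480 m = 0.5146 m

T_s = v_R/a_R = (1/4)/3 = 0.0833 s
robot in T_r: 0.2500·0.1500 = 0.0375 m
robot covers 0.2500·0.0833 − ½·3.0000·0.0833² = 0.0104 m while stopping
human over T_r+T_s: 0.8000·(0.1500+0.0833) = 0.1867 m
margins: 0.2000+0.0300+0.0500 = 0.2800 m
S_min ≈ 0.0375+0.0104+0.1867+0.2800  ⇒  S_min = 247/480 m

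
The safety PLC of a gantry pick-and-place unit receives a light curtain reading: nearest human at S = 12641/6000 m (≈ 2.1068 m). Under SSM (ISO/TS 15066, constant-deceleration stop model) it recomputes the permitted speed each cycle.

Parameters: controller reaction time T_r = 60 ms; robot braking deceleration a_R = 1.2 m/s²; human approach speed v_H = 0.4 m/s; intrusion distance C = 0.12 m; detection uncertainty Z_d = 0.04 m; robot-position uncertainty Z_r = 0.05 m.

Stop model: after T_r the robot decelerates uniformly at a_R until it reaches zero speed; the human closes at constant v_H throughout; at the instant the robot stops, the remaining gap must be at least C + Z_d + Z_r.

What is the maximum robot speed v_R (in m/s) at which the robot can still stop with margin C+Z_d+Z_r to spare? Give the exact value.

v_R_max = 17/10 m/s = 1.7000 m/s

quadratic (5/12)·v² + (59/150)·v + (-11237/6000) = 0
  disc = (59/150)² − 4·(5/12)·(-11237/6000) = 32761/10000 ; √disc = 181/100
  v_R = (−(59/150) + 181/100) / (2·(5/12)) = 17/10 m/s
check:
stop time T_s = (17/10)/(6/5) = 1.4167 s
robot in T_r: 1.7000·0.0600 = 0.1020 m
braking distance = 1.7000²/(2·1.2000) = 1.2042 m
person approaches 0.4000·(0.0600+1.4167) = 0.5907 m
margins: 0.1200+0.0400+0.0500 = 0.2100 m
sum ≈ 0.1020+1.2042+0.5907+0.2100 ≈ 2.1068 m = S ✓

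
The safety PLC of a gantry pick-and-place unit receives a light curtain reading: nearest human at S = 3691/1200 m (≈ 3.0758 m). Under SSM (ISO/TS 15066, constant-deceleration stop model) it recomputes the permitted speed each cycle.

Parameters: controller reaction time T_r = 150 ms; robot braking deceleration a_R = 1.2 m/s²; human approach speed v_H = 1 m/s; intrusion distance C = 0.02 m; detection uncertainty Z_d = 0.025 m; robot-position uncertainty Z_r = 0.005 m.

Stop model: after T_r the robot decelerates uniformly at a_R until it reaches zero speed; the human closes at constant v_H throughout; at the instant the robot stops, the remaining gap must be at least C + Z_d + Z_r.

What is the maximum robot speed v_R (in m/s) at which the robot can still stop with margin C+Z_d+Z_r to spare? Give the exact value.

collect terms ⇒ (5/12)·v_R² + (59/60)·v_R + (-3451/1200) = 0
  disc = (59/60)² − 4·(5/12)·(-3451/1200) = 144/25 ; √disc = 12/5
  v_R = (−(59/60) + 12/5) / (2·(5/12)) = 17/10 m/s
check:
braking lasts T_s = (17/10)/(6/5) = 1.4167 s
robot covers v_R·T_r = 1.7000·0.1500 = 0.2550 m before braking
robot under decel: 1.7000²/(2·1.2000) = 1.2042 m
human closes 1.0000·1.5667 = 1.5667 m
margins: 0.0200+0.0250+0.0050 = 0.0500 m
sum ≈ 0.2550+1.2042+1.5667+0.0500 ≈ 3.0758 m = S ✓

v_R_max = 17/10 m/s = 1.7000 m/s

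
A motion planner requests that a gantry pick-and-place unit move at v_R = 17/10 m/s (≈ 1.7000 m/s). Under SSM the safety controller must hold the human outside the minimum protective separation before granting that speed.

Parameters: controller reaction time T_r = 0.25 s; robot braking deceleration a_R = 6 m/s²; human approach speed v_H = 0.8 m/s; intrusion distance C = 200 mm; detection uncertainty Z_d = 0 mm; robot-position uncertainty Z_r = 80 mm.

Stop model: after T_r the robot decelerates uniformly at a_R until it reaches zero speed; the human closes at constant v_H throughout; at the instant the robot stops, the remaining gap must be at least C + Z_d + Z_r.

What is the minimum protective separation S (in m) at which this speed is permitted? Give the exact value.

T_s = v_R/a_R = (17/10)/6 = 0.2833 s
robot in T_r: 1.7000·0.2500 = 0.4250 m
robot covers 1.7000·0.2833 − ½·6.0000·0.2833² = 0.2408 m while stopping
human closes 0.8000·0.5333 = 0.4267 m
margins: 0.2000+0.0000+0.0800 = 0.2800 m
S_min ≈ 0.4250+0.2408+0.4267+0.2800  ⇒  S_min = 549/400 m

S_min = 549/400 m = 1.3725 m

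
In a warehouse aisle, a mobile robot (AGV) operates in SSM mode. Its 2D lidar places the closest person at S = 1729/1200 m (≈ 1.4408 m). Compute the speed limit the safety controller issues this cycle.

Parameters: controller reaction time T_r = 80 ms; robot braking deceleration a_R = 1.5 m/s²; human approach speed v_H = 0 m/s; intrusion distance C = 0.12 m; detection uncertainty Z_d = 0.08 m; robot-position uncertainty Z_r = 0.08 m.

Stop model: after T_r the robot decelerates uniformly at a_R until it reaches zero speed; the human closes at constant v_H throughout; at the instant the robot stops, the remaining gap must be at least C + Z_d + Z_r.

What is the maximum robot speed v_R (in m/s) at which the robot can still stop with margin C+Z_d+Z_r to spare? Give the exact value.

at the boundary: (1/3)·v² + (2/25)·v + (-1393/1200) = 0
  disc = (2/25)² − 4·(1/3)·(-1393/1200) = 34969/22500 ; √disc = 187/150
  v_R = (−(2/25) + 187/150) / (2·(1/3)) = 7/4 m/s
check:
stop time T_s = (7/4)/(3/2) = 1.1667 s
reaction-phase robot travel = 1.7500·0.0800 = 0.1400 m
robot under decel: 1.7500²/(2·1.5000) = 1.0208 m
person approaches 0.0000·(0.0800+1.1667) = 0.0000 m
C+Z_d+Z_r = 0.1200+0.0800+0.0800 = 0.2800 m
sum ≈ 0.1400+1.0208+0.0000+0.2800 ≈ 1.4408 m = S ✓

v_R_max = 7/4 m/s = 1.7500 m/s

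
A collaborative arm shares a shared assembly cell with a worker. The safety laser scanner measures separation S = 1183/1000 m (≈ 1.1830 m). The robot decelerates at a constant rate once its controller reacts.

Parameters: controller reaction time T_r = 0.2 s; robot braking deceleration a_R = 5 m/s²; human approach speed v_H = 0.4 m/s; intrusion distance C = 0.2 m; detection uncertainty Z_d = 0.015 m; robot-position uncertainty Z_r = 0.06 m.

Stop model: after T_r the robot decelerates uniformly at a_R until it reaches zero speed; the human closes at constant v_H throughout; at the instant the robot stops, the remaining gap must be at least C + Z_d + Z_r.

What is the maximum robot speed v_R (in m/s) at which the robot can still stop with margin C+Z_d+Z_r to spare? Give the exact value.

v_R_max = 9/5 m/s = 1.8000 m/s

quadratic (1/10)·v² + (7/25)·v + (-207/250) = 0
  disc = (7/25)² − 4·(1/10)·(-207/250) = 256/625 ; √disc = 16/25
  v_R = (−(7/25) + 16/25) / (2·(1/10)) = 9/5 m/s
check:
braking lasts T_s = (9/5)/5 = 0.3600 s
robot covers v_R·T_r = 1.8000·0.2000 = 0.3600 m before braking
braking distance = 1.8000²/(2·5.0000) = 0.3240 m
person approaches 0.4000·(0.2000+0.3600) = 0.2240 m
residual clearance needed = 0.2000+0.0150+0.0600 = 0.2750 m
sum ≈ 0.3600+0.3240+0.2240+0.2750 ≈ 1.1830 m = S ✓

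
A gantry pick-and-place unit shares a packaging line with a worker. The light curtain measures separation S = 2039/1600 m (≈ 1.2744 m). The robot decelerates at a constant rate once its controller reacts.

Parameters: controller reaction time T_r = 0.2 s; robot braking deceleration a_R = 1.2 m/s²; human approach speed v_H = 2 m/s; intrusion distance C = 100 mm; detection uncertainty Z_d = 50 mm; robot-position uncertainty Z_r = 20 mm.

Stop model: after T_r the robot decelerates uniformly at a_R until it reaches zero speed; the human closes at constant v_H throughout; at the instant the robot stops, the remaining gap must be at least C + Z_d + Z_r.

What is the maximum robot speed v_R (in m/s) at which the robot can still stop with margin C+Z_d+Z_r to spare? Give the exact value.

quadratic (5/12)·v² + (28/15)·v + (-1127/1600) = 0
  disc = (28/15)² − 4·(5/12)·(-1127/1600) = 67081/14400 ; √disc = 259/120
  v_R = (−(28/15) + 259/120) / (2·(5/12)) = 7/20 m/s
check:
T_s = v_R/a_R = (7/20)/(6/5) = 0.2917 s
robot in T_r: 0.3500·0.2000 = 0.0700 m
robot covers 0.3500·0.2917 − ½·1.2000·0.2917² = 0.0510 m while stopping
human over T_r+T_s: 2.0000·(0.2000+0.2917) = 0.9833 m
C+Z_d+Z_r = 0.1000+0.0500+0.0200 = 0.1700 m
sum ≈ 0.0700+0.0510+0.9833+0.1700 ≈ 1.2744 m = S ✓

v_R_max = 7/20 m/s = 0.3500 m/s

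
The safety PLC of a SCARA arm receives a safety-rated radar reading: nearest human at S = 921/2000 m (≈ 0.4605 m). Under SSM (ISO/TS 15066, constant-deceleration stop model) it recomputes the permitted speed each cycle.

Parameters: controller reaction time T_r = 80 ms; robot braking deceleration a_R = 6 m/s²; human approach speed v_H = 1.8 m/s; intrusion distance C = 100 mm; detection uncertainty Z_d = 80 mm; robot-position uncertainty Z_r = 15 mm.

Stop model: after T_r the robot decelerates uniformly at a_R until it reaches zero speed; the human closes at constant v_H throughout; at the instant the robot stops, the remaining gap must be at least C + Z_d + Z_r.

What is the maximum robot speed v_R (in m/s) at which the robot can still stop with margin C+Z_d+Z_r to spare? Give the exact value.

v_R_max = 3/10 m/s = 0.3000 m/s

collect terms ⇒ (1/12)·v_R² + (19/50)·v_R + (-243/2000) = 0
  disc = (19/50)² − 4·(1/12)·(-243/2000) = 1849/10000 ; √disc = 43/100
  v_R = (−(19/50) + 43/100) / (2·(1/12)) = 3/10 m/s
check:
braking lasts T_s = (3/10)/6 = 0.0500 s
robot covers v_R·T_r = 0.3000·0.0800 = 0.0240 m before braking
braking distance = 0.3000²/(2·6.0000) = 0.0075 m
person approaches 1.8000·(0.0800+0.0500) = 0.2340 m
C+Z_d+Z_r = 0.1000+0.0800+0.0150 = 0.1950 m
sum ≈ 0.0240+0.0075+0.2340+0.1950 ≈ 0.4605 m = S ✓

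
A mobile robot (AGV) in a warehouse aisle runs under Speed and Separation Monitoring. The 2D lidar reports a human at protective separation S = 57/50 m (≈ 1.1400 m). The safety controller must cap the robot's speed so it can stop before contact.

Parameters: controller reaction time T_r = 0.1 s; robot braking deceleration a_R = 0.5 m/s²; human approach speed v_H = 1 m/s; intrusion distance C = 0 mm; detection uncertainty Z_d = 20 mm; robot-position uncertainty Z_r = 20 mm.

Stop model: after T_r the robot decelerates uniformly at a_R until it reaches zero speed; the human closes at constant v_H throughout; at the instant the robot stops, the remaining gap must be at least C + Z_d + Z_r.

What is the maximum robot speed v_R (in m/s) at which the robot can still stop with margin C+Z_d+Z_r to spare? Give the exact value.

collect terms ⇒ (1)·v_R² + (21/10)·v_R + (-1) = 0
  disc = (21/10)² − 4·(1)·(-1) = 841/100 ; √disc = 29/10
  v_R = (−(21/10) + 29/10) / (2·(1)) = 2/5 m/s
check:
stop time T_s = (2/5)/(1/2) = 0.8000 s
reaction-phase robot travel = 0.4000·0.1000 = 0.0400 m
robot covers 0.4000·0.8000 − ½·0.5000·0.8000² = 0.1600 m while stopping
human over T_r+T_s: 1.0000·(0.1000+0.8000) = 0.9000 m
residual clearance needed = 0.0000+0.0200+0.0200 = 0.0400 m
sum ≈ 0.0400+0.1600+0.9000+0.0400 ≈ 1.1400 m = S ✓

v_R_max = 2/5 m/s = 0.4000 m/s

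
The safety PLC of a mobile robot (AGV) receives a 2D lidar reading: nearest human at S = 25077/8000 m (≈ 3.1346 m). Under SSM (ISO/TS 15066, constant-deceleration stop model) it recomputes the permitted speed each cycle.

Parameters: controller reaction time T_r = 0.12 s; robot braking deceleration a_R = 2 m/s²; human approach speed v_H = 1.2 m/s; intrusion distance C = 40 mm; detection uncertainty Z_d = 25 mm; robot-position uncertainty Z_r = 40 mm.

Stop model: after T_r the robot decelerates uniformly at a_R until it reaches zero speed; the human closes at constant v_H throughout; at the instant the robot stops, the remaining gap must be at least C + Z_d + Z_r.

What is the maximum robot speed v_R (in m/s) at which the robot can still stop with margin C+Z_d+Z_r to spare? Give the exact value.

quadratic (1/4)·v² + (18/25)·v + (-4617/1600) = 0
  disc = (18/25)² − 4·(1/4)·(-4617/1600) = 136161/40000 ; √disc = 369/200
  v_R = (−(18/25) + 369/200) / (2·(1/4)) = 9/4 m/s
check:
T_s = v_R/a_R = (9/4)/2 = 1.1250 s
robot covers v_R·T_r = 2.2500·0.1200 = 0.2700 m before braking
robot covers 2.2500·1.1250 − ½·2.0000·1.1250² = 1.2656 m while stopping
human over T_r+T_s: 1.2000·(0.1200+1.1250) = 1.4940 m
residual clearance needed = 0.0400+0.0250+0.0400 = 0.1050 m
sum ≈ 0.2700+1.2656+1.4940+0.1050 ≈ 3.1346 m = S ✓

v_R_max = 9/4 m/s = 2.2500 m/s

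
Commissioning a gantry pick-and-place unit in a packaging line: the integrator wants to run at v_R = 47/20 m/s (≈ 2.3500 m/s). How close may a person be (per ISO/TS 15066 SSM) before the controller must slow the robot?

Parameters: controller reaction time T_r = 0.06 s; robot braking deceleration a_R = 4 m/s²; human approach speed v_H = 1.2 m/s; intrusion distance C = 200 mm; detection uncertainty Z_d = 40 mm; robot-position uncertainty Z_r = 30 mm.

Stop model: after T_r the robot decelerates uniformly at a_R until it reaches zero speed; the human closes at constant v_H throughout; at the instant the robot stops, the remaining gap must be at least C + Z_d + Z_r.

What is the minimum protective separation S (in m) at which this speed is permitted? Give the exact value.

stop time T_s = (47/20)/4 = 0.5875 s
reaction-phase robot travel = 2.3500·0.0600 = 0.1410 m
braking distance = 2.3500²/(2·4.0000) = 0.6903 m
human over T_r+T_s: 1.2000·(0.0600+0.5875) = 0.7770 m
residual clearance needed = 0.2000+0.0400+0.0300 = 0.2700 m
S_min ≈ 0.1410+0.6903+0.7770+0.2700  ⇒  S_min = 30053/16000 m

S_min = 30053/16000 m = 1.8783 m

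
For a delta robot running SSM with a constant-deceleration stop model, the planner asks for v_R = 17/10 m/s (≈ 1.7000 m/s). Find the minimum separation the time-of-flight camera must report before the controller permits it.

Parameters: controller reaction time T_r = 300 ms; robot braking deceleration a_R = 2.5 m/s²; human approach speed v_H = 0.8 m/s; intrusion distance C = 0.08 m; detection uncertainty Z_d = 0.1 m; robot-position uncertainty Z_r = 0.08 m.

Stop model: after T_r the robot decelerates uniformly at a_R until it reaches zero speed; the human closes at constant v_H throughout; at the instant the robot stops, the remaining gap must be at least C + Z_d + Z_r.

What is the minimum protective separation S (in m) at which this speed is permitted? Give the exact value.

T_s = v_R/a_R = (17/10)/(5/2) = 0.6800 s
robot covers v_R·T_r = 1.7000·0.3000 = 0.5100 m before braking
robot under decel: 1.7000²/(2·2.5000) = 0.5780 m
human over T_r+T_s: 0.8000·(0.3000+0.6800) = 0.7840 m
C+Z_d+Z_r = 0.0800+0.1000+0.0800 = 0.2600 m
S_min ≈ 0.5100+0.5780+0.7840+0.2600  ⇒  S_min = 533/250 m

S_min = 533/250 m = 2.1320 m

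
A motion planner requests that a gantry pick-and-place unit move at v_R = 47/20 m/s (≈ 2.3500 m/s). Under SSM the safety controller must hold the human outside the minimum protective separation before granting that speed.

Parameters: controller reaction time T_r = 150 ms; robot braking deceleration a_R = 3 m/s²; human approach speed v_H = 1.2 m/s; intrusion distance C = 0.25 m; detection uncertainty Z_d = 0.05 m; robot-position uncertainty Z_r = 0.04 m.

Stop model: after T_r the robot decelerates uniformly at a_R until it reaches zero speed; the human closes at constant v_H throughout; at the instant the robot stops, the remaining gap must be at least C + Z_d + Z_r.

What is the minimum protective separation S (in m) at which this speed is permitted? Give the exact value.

S_min = 6559/2400 m = 2.7329 m

braking lasts T_s = (47/20)/3 = 0.7833 s
reaction-phase robot travel = 2.3500·0.1500 = 0.3525 m
robot covers 2.3500·0.7833 − ½·3.0000·0.7833² = 0.9204 m while stopping
human closes 1.2000·0.9333 = 1.1200 m
residual clearance needed = 0.2500+0.0500+0.0400 = 0.3400 m
S_min ≈ 0.3525+0.9204+1.1200+0.3400  ⇒  S_min = 6559/2400 m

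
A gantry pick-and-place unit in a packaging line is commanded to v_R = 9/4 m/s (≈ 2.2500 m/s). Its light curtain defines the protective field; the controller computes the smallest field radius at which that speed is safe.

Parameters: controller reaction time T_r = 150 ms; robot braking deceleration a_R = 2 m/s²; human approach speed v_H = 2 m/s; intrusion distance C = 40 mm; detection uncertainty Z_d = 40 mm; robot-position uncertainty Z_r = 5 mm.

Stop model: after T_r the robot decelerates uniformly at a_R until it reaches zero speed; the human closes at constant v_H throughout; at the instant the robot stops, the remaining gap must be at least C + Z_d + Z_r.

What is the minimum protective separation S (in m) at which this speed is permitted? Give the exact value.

S_min = 6781/1600 m = 4.2381 m

stop time T_s = (9/4)/2 = 1.1250 s
robot in T_r: 2.2500·0.1500 = 0.3375 m
robot covers 2.2500·1.1250 − ½·2.0000·1.1250² = 1.2656 m while stopping
human over T_r+T_s: 2.0000·(0.1500+1.1250) = 2.5500 m
C+Z_d+Z_r = 0.0400+0.0400+0.0050 = 0.0850 m
S_min ≈ 0.3375+1.2656+2.5500+0.0850  ⇒  S_min = 6781/1600 m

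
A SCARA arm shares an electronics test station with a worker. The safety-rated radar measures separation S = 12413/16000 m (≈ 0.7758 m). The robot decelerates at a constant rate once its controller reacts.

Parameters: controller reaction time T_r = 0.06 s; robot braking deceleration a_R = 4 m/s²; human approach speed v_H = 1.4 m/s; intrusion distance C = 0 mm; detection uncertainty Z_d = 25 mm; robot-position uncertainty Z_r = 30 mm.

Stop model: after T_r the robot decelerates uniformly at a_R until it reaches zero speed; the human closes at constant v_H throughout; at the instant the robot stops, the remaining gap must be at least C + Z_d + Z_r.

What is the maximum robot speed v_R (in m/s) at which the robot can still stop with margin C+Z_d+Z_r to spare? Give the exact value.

quadratic (1/8)·v² + (41/100)·v + (-10189/16000) = 0
  disc = (41/100)² − 4·(1/8)·(-10189/16000) = 77841/160000 ; √disc = 279/400
  v_R = (−(41/100) + 279/400) / (2·(1/8)) = 23/20 m/s
check:
braking lasts T_s = (23/20)/4 = 0.2875 s
robot in T_r: 1.1500·0.0600 = 0.0690 m
braking distance = 1.1500²/(2·4.0000) = 0.1653 m
human over T_r+T_s: 1.4000·(0.0600+0.2875) = 0.4865 m
C+Z_d+Z_r = 0.0000+0.0250+0.0300 = 0.0550 m
sum ≈ 0.0690+0.1653+0.4865+0.0550 ≈ 0.7758 m = S ✓

v_R_max = 23/20 m/s = 1.1500 m/s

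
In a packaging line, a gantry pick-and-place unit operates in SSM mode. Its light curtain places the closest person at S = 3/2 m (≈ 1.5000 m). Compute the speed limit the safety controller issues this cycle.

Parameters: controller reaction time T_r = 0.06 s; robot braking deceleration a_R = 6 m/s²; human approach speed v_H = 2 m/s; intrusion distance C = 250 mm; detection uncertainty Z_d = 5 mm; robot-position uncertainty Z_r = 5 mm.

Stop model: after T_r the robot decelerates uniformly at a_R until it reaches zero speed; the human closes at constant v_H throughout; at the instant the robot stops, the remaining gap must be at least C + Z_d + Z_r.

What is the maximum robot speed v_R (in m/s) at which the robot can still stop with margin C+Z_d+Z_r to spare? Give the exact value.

v_R_max = 2 m/s = 2.0000 m/s

quadratic (1/12)·v² + (59/150)·v + (-28/25) = 0
  disc = (59/150)² − 4·(1/12)·(-28/25) = 11881/22500 ; √disc = 109/150
  v_R = (−(59/150) + 109/150) / (2·(1/12)) = 2 m/s
check:
stop time T_s = 2/6 = 0.3333 s
robot in T_r: 2.0000·0.0600 = 0.1200 m
braking distance = 2.0000²/(2·6.0000) = 0.3333 m
human closes 2.0000·0.3933 = 0.7867 m
C+Z_d+Z_r = 0.2500+0.0050+0.0050 = 0.2600 m
sum ≈ 0.1200+0.3333+0.7867+0.2600 ≈ 1.5000 m = S ✓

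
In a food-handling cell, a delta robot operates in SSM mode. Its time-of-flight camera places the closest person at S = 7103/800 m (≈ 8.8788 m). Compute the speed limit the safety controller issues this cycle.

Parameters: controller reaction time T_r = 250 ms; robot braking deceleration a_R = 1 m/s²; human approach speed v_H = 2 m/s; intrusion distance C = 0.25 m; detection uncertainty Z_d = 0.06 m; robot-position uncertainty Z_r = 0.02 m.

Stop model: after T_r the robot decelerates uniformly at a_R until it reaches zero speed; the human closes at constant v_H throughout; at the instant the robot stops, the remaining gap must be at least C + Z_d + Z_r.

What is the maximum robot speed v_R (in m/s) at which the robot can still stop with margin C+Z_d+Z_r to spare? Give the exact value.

v_R_max = 47/20 m/s = 2.3500 m/s

collect terms ⇒ (1/2)·v_R² + (9/4)·v_R + (-6439/800) = 0
  disc = (9/4)² − 4·(1/2)·(-6439/800) = 529/25 ; √disc = 23/5
  v_R = (−(9/4) + 23/5) / (2·(1/2)) = 47/20 m/s
check:
stop time T_s = (47/20)/1 = 2.3500 s
robot in T_r: 2.3500·0.2500 = 0.5875 m
robot covers 2.3500·2.3500 − ½·1.0000·2.3500² = 2.7612 m while stopping
human closes 2.0000·2.6000 = 5.2000 m
margins: 0.2500+0.0600+0.0200 = 0.3300 m
sum ≈ 0.5875+2.7612+5.2000+0.3300 ≈ 8.8788 m = S ✓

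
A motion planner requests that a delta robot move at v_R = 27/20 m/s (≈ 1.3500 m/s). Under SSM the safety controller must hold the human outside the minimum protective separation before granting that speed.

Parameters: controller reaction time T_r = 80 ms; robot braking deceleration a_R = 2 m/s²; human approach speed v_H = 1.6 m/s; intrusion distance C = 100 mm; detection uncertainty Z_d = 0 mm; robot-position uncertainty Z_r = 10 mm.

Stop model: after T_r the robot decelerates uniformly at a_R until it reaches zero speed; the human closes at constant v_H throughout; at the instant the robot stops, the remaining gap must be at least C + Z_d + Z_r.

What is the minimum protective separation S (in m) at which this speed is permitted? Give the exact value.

braking lasts T_s = (27/20)/2 = 0.6750 s
robot in T_r: 1.3500·0.0800 = 0.1080 m
robot under decel: 1.3500²/(2·2.0000) = 0.4556 m
human over T_r+T_s: 1.6000·(0.0800+0.6750) = 1.2080 m
margins: 0.1000+0.0000+0.0100 = 0.1100 m
S_min ≈ 0.1080+0.4556+1.2080+0.1100  ⇒  S_min = 15053/8000 m

S_min = 15053/8000 m = 1.8816 m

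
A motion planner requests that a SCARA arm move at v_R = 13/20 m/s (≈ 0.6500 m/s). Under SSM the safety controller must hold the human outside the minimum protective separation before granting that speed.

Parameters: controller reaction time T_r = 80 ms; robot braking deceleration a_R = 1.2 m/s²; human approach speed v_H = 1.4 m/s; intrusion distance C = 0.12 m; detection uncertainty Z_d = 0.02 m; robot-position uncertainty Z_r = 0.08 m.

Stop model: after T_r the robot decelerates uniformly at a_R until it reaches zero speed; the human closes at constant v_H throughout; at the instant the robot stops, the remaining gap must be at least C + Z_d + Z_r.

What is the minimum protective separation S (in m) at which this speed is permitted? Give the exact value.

braking lasts T_s = (13/20)/(6/5) = 0.5417 s
reaction-phase robot travel = 0.6500·0.0800 = 0.0520 m
braking distance = 0.6500²/(2·1.2000) = 0.1760 m
human closes 1.4000·0.6217 = 0.8703 m
margins: 0.1200+0.0200+0.0800 = 0.2200 m
S_min ≈ 0.0520+0.1760+0.8703+0.2200  ⇒  S_min = 10547/8000 m

S_min = 10547/8000 m = 1.3184 m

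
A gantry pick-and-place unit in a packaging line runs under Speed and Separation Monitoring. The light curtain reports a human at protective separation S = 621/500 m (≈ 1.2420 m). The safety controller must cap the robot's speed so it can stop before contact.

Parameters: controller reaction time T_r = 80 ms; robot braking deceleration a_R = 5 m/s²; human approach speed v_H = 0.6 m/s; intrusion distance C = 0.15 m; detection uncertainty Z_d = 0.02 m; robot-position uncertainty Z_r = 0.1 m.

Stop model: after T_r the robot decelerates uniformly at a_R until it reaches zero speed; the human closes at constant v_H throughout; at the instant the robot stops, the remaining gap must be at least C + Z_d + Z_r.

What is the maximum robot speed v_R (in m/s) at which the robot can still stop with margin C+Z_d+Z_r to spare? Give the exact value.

quadratic (1/10)·v² + (1/5)·v + (-231/250) = 0
  disc = (1/5)² − 4·(1/10)·(-231/250) = 256/625 ; √disc = 16/25
  v_R = (−(1/5) + 16/25) / (2·(1/10)) = 11/5 m/s
check:
T_s = v_R/a_R = (11/5)/5 = 0.4400 s
reaction-phase robot travel = 2.2000·0.0800 = 0.1760 m
braking distance = 2.2000²/(2·5.0000) = 0.4840 m
human over T_r+T_s: 0.6000·(0.0800+0.4400) = 0.3120 m
margins: 0.1500+0.0200+0.1000 = 0.2700 m
sum ≈ 0.1760+0.4840+0.3120+0.2700 ≈ 1.2420 m = S ✓

v_R_max = 11/5 m/s = 2.2000 m/s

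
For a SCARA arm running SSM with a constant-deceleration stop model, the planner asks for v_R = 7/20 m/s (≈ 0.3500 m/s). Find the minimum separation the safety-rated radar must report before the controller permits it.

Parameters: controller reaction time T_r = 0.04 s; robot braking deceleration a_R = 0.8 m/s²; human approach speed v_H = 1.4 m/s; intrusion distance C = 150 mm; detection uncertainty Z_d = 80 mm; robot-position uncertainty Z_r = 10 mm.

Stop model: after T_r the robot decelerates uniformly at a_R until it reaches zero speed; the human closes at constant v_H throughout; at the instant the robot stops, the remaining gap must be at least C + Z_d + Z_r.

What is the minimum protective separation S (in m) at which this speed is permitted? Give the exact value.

S_min = 3197/3200 m = 0.9991 m

braking lasts T_s = (7/20)/(4/5) = 0.4375 s
robot in T_r: 0.3500·0.0400 = 0.0140 m
robot under decel: 0.3500²/(2·0.8000) = 0.0766 m
human closes 1.4000·0.4775 = 0.6685 m
residual clearance needed = 0.1500+0.0800+0.0100 = 0.2400 m
S_min ≈ 0.0140+0.0766+0.6685+0.2400  ⇒  S_min = 3197/3200 m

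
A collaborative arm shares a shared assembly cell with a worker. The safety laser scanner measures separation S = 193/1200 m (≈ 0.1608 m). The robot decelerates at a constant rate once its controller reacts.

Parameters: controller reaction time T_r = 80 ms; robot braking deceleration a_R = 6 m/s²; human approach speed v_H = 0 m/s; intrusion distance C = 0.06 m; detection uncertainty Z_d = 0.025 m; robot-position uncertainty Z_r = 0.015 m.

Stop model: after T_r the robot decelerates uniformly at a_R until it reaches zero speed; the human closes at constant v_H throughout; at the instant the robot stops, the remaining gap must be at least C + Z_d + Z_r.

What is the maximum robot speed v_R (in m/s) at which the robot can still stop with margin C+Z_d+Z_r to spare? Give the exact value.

v_R_max = 1/2 m/s = 0.5000 m/s

quadratic (1/12)·v² + (2/25)·v + (-73/1200) = 0
  disc = (2/25)² − 4·(1/12)·(-73/1200) = 2401/90000 ; √disc = 49/300
  v_R = (−(2/25) + 49/300) / (2·(1/12)) = 1/2 m/s
check:
stop time T_s = (1/2)/6 = 0.0833 s
reaction-phase robot travel = 0.5000·0.0800 = 0.0400 m
robot under decel: 0.5000²/(2·6.0000) = 0.0208 m
human closes 0.0000·0.1633 = 0.0000 m
margins: 0.0600+0.0250+0.0150 = 0.1000 m
sum ≈ 0.0400+0.0208+0.0000+0.1000 ≈ 0.1608 m = S ✓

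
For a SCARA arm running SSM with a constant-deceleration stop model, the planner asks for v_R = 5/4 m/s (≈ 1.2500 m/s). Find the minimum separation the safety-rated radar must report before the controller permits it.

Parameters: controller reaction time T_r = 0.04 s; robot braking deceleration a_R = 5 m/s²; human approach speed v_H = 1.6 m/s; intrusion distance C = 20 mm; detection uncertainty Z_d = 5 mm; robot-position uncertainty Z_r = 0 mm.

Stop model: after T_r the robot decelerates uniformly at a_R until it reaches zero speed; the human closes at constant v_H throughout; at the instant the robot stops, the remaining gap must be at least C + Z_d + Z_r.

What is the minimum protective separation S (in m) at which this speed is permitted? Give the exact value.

S_min = 2781/4000 m = 0.6953 m

braking lasts T_s = (5/4)/5 = 0.2500 s
robot in T_r: 1.2500·0.0400 = 0.0500 m
braking distance = 1.2500²/(2·5.0000) = 0.1562 m
person approaches 1.6000·(0.0400+0.2500) = 0.4640 m
C+Z_d+Z_r = 0.0200+0.0050+0.0000 = 0.0250 m
S_min ≈ 0.0500+0.1562+0.4640+0.0250  ⇒  S_min = 2781/4000 m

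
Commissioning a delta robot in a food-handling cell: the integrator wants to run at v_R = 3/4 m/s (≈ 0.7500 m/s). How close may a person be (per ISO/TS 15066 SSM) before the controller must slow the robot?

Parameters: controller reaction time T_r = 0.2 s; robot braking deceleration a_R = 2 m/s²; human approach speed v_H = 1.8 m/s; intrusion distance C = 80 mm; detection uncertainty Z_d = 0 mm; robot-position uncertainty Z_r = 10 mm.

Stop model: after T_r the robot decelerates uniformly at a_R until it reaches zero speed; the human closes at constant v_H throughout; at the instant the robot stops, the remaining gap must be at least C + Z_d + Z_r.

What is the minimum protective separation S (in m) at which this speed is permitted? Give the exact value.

S_min = 453/320 m = 1.4156 m

braking lasts T_s = (3/4)/2 = 0.3750 s
robot in T_r: 0.7500·0.2000 = 0.1500 m
robot covers 0.7500·0.3750 − ½·2.0000·0.3750² = 0.1406 m while stopping
person approaches 1.8000·(0.2000+0.3750) = 1.0350 m
C+Z_d+Z_r = 0.0800+0.0000+0.0100 = 0.0900 m
S_min ≈ 0.1500+0.1406+1.0350+0.0900  ⇒  S_min = 453/320 m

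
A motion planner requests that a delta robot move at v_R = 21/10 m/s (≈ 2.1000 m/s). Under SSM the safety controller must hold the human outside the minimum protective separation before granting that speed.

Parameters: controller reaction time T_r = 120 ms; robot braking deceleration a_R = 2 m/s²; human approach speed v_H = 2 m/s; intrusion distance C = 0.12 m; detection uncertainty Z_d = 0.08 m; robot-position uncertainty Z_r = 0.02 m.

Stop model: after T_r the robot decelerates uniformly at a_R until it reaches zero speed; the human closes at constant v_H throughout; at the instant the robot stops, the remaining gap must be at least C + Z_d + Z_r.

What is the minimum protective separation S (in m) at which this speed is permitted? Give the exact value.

S_min = 7829/2000 m = 3.9145 m

stop time T_s = (21/10)/2 = 1.0500 s
robot covers v_R·T_r = 2.1000·0.1200 = 0.2520 m before braking
robot under decel: 2.1000²/(2·2.0000) = 1.1025 m
human closes 2.0000·1.1700 = 2.3400 m
residual clearance needed = 0.1200+0.0800+0.0200 = 0.2200 m
S_min ≈ 0.2520+1.1025+2.3400+0.2200  ⇒  S_min = 7829/2000 m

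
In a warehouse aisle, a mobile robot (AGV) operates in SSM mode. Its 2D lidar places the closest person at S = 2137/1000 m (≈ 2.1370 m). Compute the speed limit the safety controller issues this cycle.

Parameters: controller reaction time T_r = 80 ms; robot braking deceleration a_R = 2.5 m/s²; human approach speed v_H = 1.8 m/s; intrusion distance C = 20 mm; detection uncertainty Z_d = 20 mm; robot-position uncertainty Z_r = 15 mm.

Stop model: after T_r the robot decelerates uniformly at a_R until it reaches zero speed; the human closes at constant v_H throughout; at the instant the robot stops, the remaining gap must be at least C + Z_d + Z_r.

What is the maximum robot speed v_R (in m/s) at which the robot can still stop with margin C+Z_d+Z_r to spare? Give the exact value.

quadratic (1/5)·v² + (4/5)·v + (-969/500) = 0
  disc = (4/5)² − 4·(1/5)·(-969/500) = 1369/625 ; √disc = 37/25
  v_R = (−(4/5) + 37/25) / (2·(1/5)) = 17/10 m/s
check:
braking lasts T_s = (17/10)/(5/2) = 0.6800 s
reaction-phase robot travel = 1.7000·0.0800 = 0.1360 m
robot under decel: 1.7000²/(2·2.5000) = 0.5780 m
person approaches 1.8000·(0.0800+0.6800) = 1.3680 m
margins: 0.0200+0.0200+0.0150 = 0.0550 m
sum ≈ 0.1360+0.5780+1.3680+0.0550 ≈ 2.1370 m = S ✓

v_R_max = 17/10 m/s = 1.7000 m/s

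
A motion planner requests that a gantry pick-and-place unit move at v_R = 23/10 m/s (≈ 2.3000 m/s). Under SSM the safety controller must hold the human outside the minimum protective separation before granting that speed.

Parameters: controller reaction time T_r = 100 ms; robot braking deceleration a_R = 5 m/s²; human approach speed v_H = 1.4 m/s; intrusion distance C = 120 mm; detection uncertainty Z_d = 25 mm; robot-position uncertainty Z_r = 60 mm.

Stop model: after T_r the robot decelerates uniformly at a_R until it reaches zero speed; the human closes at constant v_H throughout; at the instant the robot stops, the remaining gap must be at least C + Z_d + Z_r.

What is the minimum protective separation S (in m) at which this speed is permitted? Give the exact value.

S_min = 437/250 m = 1.7480 m

stop time T_s = (23/10)/5 = 0.4600 s
reaction-phase robot travel = 2.3000·0.1000 = 0.2300 m
robot under decel: 2.3000²/(2·5.0000) = 0.5290 m
person approaches 1.4000·(0.1000+0.4600) = 0.7840 m
margins: 0.1200+0.0250+0.0600 = 0.2050 m
S_min ≈ 0.2300+0.5290+0.7840+0.2050  ⇒  S_min = 437/250 m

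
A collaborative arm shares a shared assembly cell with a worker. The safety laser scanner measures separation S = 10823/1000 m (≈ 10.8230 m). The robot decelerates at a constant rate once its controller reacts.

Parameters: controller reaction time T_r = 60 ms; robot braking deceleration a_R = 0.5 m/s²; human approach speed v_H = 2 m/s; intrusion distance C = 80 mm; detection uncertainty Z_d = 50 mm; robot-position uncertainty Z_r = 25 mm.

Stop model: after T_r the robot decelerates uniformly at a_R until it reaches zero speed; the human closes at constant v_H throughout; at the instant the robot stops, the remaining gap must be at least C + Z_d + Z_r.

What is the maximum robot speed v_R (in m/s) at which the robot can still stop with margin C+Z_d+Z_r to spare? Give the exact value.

v_R_max = 9/5 m/s = 1.8000 m/s

at the boundary: (1)·v² + (203/50)·v + (-2637/250) = 0
  disc = (203/50)² − 4·(1)·(-2637/250) = 146689/2500 ; √disc = 383/50
  v_R = (−(203/50) + 383/50) / (2·(1)) = 9/5 m/s
check:
T_s = v_R/a_R = (9/5)/(1/2) = 3.6000 s
robot covers v_R·T_r = 1.8000·0.0600 = 0.1080 m before braking
braking distance = 1.8000²/(2·0.5000) = 3.2400 m
person approaches 2.0000·(0.0600+3.6000) = 7.3200 m
C+Z_d+Z_r = 0.0800+0.0500+0.0250 = 0.1550 m
sum ≈ 0.1080+3.2400+7.3200+0.1550 ≈ 10.8230 m = S ✓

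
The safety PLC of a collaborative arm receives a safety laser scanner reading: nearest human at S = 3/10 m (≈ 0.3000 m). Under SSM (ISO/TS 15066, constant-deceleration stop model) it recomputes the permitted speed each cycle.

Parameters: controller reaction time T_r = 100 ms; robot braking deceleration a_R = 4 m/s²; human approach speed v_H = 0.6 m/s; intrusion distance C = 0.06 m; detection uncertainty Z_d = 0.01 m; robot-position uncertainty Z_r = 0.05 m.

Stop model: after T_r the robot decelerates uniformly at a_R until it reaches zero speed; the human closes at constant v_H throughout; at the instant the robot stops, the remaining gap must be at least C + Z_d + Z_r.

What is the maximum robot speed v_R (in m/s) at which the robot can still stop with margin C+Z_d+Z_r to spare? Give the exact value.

v_R_max = 2/5 m/s = 0.4000 m/s

quadratic (1/8)·v² + (1/4)·v + (-3/25) = 0
  disc = (1/4)² − 4·(1/8)·(-3/25) = 49/400 ; √disc = 7/20
  v_R = (−(1/4) + 7/20) / (2·(1/8)) = 2/5 m/s
check:
stop time T_s = (2/5)/4 = 0.1000 s
reaction-phase robot travel = 0.4000·0.1000 = 0.0400 m
braking distance = 0.4000²/(2·4.0000) = 0.0200 m
person approaches 0.6000·(0.1000+0.1000) = 0.1200 m
C+Z_d+Z_r = 0.0600+0.0100+0.0500 = 0.1200 m
sum ≈ 0.0400+0.0200+0.1200+0.1200 ≈ 0.3000 m = S ✓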